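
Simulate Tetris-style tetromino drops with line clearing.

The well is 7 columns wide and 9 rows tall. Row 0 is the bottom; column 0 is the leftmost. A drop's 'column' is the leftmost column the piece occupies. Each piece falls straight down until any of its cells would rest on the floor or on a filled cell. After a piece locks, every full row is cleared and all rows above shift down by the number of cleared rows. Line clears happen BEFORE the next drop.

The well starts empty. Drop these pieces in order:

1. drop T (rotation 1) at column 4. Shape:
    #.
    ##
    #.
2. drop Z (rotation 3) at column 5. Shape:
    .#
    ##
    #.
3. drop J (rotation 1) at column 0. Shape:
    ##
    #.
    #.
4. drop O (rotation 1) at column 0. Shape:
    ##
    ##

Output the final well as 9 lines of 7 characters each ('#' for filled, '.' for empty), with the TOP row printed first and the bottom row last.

Answer: .......
.......
.......
.......
##....#
##...##
##..##.
#...##.
#...#..

Derivation:
Drop 1: T rot1 at col 4 lands with bottom-row=0; cleared 0 line(s) (total 0); column heights now [0 0 0 0 3 2 0], max=3
Drop 2: Z rot3 at col 5 lands with bottom-row=2; cleared 0 line(s) (total 0); column heights now [0 0 0 0 3 4 5], max=5
Drop 3: J rot1 at col 0 lands with bottom-row=0; cleared 0 line(s) (total 0); column heights now [3 3 0 0 3 4 5], max=5
Drop 4: O rot1 at col 0 lands with bottom-row=3; cleared 0 line(s) (total 0); column heights now [5 5 0 0 3 4 5], max=5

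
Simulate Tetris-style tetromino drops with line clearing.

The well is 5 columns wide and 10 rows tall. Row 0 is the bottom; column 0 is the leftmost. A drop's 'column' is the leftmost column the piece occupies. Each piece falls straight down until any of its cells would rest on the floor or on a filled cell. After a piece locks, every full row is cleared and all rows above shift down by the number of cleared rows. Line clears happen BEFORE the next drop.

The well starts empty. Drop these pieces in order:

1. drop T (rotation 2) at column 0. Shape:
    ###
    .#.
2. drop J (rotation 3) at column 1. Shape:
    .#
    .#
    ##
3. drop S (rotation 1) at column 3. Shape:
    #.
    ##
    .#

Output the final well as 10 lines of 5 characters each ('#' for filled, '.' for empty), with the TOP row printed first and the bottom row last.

Drop 1: T rot2 at col 0 lands with bottom-row=0; cleared 0 line(s) (total 0); column heights now [2 2 2 0 0], max=2
Drop 2: J rot3 at col 1 lands with bottom-row=2; cleared 0 line(s) (total 0); column heights now [2 3 5 0 0], max=5
Drop 3: S rot1 at col 3 lands with bottom-row=0; cleared 1 line(s) (total 1); column heights now [0 2 4 2 1], max=4

Answer: .....
.....
.....
.....
.....
.....
..#..
..#..
.###.
.#..#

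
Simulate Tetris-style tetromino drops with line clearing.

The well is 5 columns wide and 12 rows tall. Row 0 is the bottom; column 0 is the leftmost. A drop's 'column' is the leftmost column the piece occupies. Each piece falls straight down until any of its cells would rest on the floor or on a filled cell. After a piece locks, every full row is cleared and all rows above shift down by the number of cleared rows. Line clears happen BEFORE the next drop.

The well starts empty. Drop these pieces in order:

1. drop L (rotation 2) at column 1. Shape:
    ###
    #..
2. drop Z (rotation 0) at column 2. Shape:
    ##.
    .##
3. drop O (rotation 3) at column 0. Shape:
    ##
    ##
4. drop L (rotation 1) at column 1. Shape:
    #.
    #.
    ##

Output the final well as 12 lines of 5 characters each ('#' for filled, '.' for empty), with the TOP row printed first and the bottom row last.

Drop 1: L rot2 at col 1 lands with bottom-row=0; cleared 0 line(s) (total 0); column heights now [0 2 2 2 0], max=2
Drop 2: Z rot0 at col 2 lands with bottom-row=2; cleared 0 line(s) (total 0); column heights now [0 2 4 4 3], max=4
Drop 3: O rot3 at col 0 lands with bottom-row=2; cleared 0 line(s) (total 0); column heights now [4 4 4 4 3], max=4
Drop 4: L rot1 at col 1 lands with bottom-row=4; cleared 0 line(s) (total 0); column heights now [4 7 5 4 3], max=7

Answer: .....
.....
.....
.....
.....
.#...
.#...
.##..
####.
##.##
.###.
.#...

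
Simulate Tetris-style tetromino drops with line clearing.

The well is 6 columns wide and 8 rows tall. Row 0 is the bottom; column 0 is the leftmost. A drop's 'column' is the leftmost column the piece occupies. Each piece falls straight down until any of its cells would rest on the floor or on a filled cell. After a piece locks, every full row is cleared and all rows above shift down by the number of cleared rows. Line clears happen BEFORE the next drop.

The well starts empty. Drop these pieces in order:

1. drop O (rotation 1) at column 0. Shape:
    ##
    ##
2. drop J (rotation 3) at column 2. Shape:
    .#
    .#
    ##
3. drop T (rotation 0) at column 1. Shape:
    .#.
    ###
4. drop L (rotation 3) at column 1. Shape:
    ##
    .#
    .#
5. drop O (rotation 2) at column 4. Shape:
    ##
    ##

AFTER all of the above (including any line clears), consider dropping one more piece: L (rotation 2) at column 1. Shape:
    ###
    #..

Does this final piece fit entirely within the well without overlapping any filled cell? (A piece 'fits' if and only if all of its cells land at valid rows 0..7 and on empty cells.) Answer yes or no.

Drop 1: O rot1 at col 0 lands with bottom-row=0; cleared 0 line(s) (total 0); column heights now [2 2 0 0 0 0], max=2
Drop 2: J rot3 at col 2 lands with bottom-row=0; cleared 0 line(s) (total 0); column heights now [2 2 1 3 0 0], max=3
Drop 3: T rot0 at col 1 lands with bottom-row=3; cleared 0 line(s) (total 0); column heights now [2 4 5 4 0 0], max=5
Drop 4: L rot3 at col 1 lands with bottom-row=5; cleared 0 line(s) (total 0); column heights now [2 8 8 4 0 0], max=8
Drop 5: O rot2 at col 4 lands with bottom-row=0; cleared 1 line(s) (total 1); column heights now [1 7 7 3 1 1], max=7
Test piece L rot2 at col 1 (width 3): heights before test = [1 7 7 3 1 1]; fits = False

Answer: no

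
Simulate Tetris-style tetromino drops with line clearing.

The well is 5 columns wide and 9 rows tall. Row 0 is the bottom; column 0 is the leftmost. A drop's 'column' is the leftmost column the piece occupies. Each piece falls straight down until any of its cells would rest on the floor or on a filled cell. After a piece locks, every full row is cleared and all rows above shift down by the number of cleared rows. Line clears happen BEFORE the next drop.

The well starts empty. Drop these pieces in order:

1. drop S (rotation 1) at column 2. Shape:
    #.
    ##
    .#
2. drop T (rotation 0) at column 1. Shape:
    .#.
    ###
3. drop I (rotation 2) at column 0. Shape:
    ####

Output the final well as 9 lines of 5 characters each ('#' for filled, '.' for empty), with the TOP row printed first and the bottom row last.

Drop 1: S rot1 at col 2 lands with bottom-row=0; cleared 0 line(s) (total 0); column heights now [0 0 3 2 0], max=3
Drop 2: T rot0 at col 1 lands with bottom-row=3; cleared 0 line(s) (total 0); column heights now [0 4 5 4 0], max=5
Drop 3: I rot2 at col 0 lands with bottom-row=5; cleared 0 line(s) (total 0); column heights now [6 6 6 6 0], max=6

Answer: .....
.....
.....
####.
..#..
.###.
..#..
..##.
...#.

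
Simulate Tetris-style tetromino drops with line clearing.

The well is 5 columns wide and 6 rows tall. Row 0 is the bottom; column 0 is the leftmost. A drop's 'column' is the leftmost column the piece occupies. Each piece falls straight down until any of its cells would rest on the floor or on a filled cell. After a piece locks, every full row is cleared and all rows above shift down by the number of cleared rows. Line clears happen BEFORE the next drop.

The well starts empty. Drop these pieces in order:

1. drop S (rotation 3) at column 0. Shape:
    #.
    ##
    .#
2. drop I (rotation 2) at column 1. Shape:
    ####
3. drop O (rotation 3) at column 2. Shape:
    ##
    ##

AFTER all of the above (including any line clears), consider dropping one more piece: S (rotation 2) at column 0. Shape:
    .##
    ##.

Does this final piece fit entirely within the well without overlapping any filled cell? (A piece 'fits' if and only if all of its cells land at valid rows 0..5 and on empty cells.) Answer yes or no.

Answer: yes

Derivation:
Drop 1: S rot3 at col 0 lands with bottom-row=0; cleared 0 line(s) (total 0); column heights now [3 2 0 0 0], max=3
Drop 2: I rot2 at col 1 lands with bottom-row=2; cleared 1 line(s) (total 1); column heights now [2 2 0 0 0], max=2
Drop 3: O rot3 at col 2 lands with bottom-row=0; cleared 0 line(s) (total 1); column heights now [2 2 2 2 0], max=2
Test piece S rot2 at col 0 (width 3): heights before test = [2 2 2 2 0]; fits = True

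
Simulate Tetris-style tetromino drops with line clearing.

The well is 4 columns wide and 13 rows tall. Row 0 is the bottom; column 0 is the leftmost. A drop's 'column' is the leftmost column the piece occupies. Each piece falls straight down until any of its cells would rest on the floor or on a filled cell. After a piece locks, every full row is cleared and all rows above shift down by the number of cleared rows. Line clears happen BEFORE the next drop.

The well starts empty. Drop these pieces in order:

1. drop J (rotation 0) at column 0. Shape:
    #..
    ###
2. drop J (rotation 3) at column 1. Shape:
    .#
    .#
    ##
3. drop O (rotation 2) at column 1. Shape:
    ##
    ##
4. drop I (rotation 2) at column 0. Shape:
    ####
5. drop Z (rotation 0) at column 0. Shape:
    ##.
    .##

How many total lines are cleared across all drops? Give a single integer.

Answer: 1

Derivation:
Drop 1: J rot0 at col 0 lands with bottom-row=0; cleared 0 line(s) (total 0); column heights now [2 1 1 0], max=2
Drop 2: J rot3 at col 1 lands with bottom-row=1; cleared 0 line(s) (total 0); column heights now [2 2 4 0], max=4
Drop 3: O rot2 at col 1 lands with bottom-row=4; cleared 0 line(s) (total 0); column heights now [2 6 6 0], max=6
Drop 4: I rot2 at col 0 lands with bottom-row=6; cleared 1 line(s) (total 1); column heights now [2 6 6 0], max=6
Drop 5: Z rot0 at col 0 lands with bottom-row=6; cleared 0 line(s) (total 1); column heights now [8 8 7 0], max=8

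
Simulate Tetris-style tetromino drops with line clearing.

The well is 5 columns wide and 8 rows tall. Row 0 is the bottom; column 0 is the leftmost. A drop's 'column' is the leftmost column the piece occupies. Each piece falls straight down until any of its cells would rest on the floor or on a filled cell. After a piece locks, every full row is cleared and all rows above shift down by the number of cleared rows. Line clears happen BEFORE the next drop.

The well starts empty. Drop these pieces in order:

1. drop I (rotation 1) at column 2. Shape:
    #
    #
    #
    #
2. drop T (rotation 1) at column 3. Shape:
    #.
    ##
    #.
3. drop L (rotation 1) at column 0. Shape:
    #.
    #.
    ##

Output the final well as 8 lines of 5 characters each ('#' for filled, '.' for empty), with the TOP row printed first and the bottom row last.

Answer: .....
.....
.....
.....
..#..
#.##.
#.###
####.

Derivation:
Drop 1: I rot1 at col 2 lands with bottom-row=0; cleared 0 line(s) (total 0); column heights now [0 0 4 0 0], max=4
Drop 2: T rot1 at col 3 lands with bottom-row=0; cleared 0 line(s) (total 0); column heights now [0 0 4 3 2], max=4
Drop 3: L rot1 at col 0 lands with bottom-row=0; cleared 0 line(s) (total 0); column heights now [3 1 4 3 2], max=4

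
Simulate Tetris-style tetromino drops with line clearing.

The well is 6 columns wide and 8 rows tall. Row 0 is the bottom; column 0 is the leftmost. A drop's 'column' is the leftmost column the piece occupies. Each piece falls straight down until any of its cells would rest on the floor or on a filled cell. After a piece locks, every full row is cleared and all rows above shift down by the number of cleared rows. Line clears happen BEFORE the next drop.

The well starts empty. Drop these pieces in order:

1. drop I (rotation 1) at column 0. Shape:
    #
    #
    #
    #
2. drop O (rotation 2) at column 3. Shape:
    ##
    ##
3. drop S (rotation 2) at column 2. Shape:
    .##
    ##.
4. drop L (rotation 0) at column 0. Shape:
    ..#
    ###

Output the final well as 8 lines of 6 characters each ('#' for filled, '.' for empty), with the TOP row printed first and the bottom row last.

Drop 1: I rot1 at col 0 lands with bottom-row=0; cleared 0 line(s) (total 0); column heights now [4 0 0 0 0 0], max=4
Drop 2: O rot2 at col 3 lands with bottom-row=0; cleared 0 line(s) (total 0); column heights now [4 0 0 2 2 0], max=4
Drop 3: S rot2 at col 2 lands with bottom-row=2; cleared 0 line(s) (total 0); column heights now [4 0 3 4 4 0], max=4
Drop 4: L rot0 at col 0 lands with bottom-row=4; cleared 0 line(s) (total 0); column heights now [5 5 6 4 4 0], max=6

Answer: ......
......
..#...
###...
#..##.
#.##..
#..##.
#..##.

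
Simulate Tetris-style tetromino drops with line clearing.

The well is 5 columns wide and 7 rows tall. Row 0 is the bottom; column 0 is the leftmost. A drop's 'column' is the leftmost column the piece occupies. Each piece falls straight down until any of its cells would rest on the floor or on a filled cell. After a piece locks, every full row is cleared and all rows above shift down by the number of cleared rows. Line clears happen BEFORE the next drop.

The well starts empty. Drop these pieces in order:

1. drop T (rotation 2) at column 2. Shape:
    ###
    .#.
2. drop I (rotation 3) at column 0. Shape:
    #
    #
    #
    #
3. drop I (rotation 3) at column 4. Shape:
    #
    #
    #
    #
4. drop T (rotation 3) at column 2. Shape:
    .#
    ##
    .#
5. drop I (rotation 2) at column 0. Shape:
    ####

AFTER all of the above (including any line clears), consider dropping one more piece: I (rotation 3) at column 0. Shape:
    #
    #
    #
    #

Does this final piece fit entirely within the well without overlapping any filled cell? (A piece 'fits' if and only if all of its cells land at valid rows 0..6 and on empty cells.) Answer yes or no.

Drop 1: T rot2 at col 2 lands with bottom-row=0; cleared 0 line(s) (total 0); column heights now [0 0 2 2 2], max=2
Drop 2: I rot3 at col 0 lands with bottom-row=0; cleared 0 line(s) (total 0); column heights now [4 0 2 2 2], max=4
Drop 3: I rot3 at col 4 lands with bottom-row=2; cleared 0 line(s) (total 0); column heights now [4 0 2 2 6], max=6
Drop 4: T rot3 at col 2 lands with bottom-row=2; cleared 0 line(s) (total 0); column heights now [4 0 4 5 6], max=6
Drop 5: I rot2 at col 0 lands with bottom-row=5; cleared 1 line(s) (total 1); column heights now [4 0 4 5 5], max=5
Test piece I rot3 at col 0 (width 1): heights before test = [4 0 4 5 5]; fits = False

Answer: no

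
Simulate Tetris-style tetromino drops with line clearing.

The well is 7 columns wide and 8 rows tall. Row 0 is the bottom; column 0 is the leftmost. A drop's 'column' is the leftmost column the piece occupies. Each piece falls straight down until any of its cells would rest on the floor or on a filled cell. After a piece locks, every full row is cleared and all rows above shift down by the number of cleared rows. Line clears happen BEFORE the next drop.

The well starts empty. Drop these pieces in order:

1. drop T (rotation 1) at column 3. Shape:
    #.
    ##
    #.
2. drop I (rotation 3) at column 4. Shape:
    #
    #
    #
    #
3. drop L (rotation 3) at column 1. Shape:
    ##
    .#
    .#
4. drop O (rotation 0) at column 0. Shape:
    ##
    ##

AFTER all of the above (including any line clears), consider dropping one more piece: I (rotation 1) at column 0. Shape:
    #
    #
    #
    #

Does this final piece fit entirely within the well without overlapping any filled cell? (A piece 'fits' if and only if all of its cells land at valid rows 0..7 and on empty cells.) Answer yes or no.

Answer: no

Derivation:
Drop 1: T rot1 at col 3 lands with bottom-row=0; cleared 0 line(s) (total 0); column heights now [0 0 0 3 2 0 0], max=3
Drop 2: I rot3 at col 4 lands with bottom-row=2; cleared 0 line(s) (total 0); column heights now [0 0 0 3 6 0 0], max=6
Drop 3: L rot3 at col 1 lands with bottom-row=0; cleared 0 line(s) (total 0); column heights now [0 3 3 3 6 0 0], max=6
Drop 4: O rot0 at col 0 lands with bottom-row=3; cleared 0 line(s) (total 0); column heights now [5 5 3 3 6 0 0], max=6
Test piece I rot1 at col 0 (width 1): heights before test = [5 5 3 3 6 0 0]; fits = False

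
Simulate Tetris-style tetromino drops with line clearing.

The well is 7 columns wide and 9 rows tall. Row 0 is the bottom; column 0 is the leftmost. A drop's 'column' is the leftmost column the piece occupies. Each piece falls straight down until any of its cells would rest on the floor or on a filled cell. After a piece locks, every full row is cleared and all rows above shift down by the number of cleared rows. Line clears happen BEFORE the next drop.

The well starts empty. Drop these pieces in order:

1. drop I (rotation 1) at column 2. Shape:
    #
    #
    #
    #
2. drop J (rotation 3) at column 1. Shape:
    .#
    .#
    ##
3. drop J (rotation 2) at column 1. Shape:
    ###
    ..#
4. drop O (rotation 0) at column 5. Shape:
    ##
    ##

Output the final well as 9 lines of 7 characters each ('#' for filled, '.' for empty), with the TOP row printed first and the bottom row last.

Drop 1: I rot1 at col 2 lands with bottom-row=0; cleared 0 line(s) (total 0); column heights now [0 0 4 0 0 0 0], max=4
Drop 2: J rot3 at col 1 lands with bottom-row=4; cleared 0 line(s) (total 0); column heights now [0 5 7 0 0 0 0], max=7
Drop 3: J rot2 at col 1 lands with bottom-row=6; cleared 0 line(s) (total 0); column heights now [0 8 8 8 0 0 0], max=8
Drop 4: O rot0 at col 5 lands with bottom-row=0; cleared 0 line(s) (total 0); column heights now [0 8 8 8 0 2 2], max=8

Answer: .......
.###...
..##...
..#....
.##....
..#....
..#....
..#..##
..#..##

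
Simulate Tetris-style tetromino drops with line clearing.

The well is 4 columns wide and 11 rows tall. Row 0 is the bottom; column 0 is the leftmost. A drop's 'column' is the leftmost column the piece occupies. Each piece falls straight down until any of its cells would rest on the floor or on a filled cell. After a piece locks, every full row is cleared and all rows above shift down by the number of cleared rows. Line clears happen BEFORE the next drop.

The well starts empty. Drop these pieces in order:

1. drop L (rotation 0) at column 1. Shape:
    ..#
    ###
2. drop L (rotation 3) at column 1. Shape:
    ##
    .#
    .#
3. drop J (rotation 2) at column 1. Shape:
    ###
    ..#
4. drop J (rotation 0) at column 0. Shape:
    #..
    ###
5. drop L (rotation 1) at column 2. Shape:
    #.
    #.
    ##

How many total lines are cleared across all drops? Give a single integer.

Drop 1: L rot0 at col 1 lands with bottom-row=0; cleared 0 line(s) (total 0); column heights now [0 1 1 2], max=2
Drop 2: L rot3 at col 1 lands with bottom-row=1; cleared 0 line(s) (total 0); column heights now [0 4 4 2], max=4
Drop 3: J rot2 at col 1 lands with bottom-row=3; cleared 0 line(s) (total 0); column heights now [0 5 5 5], max=5
Drop 4: J rot0 at col 0 lands with bottom-row=5; cleared 0 line(s) (total 0); column heights now [7 6 6 5], max=7
Drop 5: L rot1 at col 2 lands with bottom-row=6; cleared 0 line(s) (total 0); column heights now [7 6 9 7], max=9

Answer: 0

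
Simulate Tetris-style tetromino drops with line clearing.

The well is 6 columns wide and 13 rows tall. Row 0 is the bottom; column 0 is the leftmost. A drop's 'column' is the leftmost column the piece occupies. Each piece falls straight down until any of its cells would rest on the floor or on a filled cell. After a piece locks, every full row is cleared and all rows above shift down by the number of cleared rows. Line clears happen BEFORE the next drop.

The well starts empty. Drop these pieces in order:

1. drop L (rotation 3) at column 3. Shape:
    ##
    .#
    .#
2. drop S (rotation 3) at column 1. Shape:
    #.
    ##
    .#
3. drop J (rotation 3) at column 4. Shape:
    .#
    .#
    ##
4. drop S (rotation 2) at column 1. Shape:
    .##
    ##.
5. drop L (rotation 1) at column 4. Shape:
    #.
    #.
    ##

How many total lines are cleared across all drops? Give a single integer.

Answer: 0

Derivation:
Drop 1: L rot3 at col 3 lands with bottom-row=0; cleared 0 line(s) (total 0); column heights now [0 0 0 3 3 0], max=3
Drop 2: S rot3 at col 1 lands with bottom-row=0; cleared 0 line(s) (total 0); column heights now [0 3 2 3 3 0], max=3
Drop 3: J rot3 at col 4 lands with bottom-row=3; cleared 0 line(s) (total 0); column heights now [0 3 2 3 4 6], max=6
Drop 4: S rot2 at col 1 lands with bottom-row=3; cleared 0 line(s) (total 0); column heights now [0 4 5 5 4 6], max=6
Drop 5: L rot1 at col 4 lands with bottom-row=6; cleared 0 line(s) (total 0); column heights now [0 4 5 5 9 7], max=9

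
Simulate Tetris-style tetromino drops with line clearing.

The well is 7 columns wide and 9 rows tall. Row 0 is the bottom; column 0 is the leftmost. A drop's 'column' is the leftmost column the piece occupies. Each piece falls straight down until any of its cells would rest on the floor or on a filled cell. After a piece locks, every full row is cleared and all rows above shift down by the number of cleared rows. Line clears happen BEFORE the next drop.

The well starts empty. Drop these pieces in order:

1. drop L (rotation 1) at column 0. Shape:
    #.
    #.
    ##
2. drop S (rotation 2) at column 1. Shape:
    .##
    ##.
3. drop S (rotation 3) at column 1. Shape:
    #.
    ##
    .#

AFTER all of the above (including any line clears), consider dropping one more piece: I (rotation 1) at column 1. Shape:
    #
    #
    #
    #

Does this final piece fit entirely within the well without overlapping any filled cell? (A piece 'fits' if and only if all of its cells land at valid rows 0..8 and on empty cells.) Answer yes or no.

Answer: no

Derivation:
Drop 1: L rot1 at col 0 lands with bottom-row=0; cleared 0 line(s) (total 0); column heights now [3 1 0 0 0 0 0], max=3
Drop 2: S rot2 at col 1 lands with bottom-row=1; cleared 0 line(s) (total 0); column heights now [3 2 3 3 0 0 0], max=3
Drop 3: S rot3 at col 1 lands with bottom-row=3; cleared 0 line(s) (total 0); column heights now [3 6 5 3 0 0 0], max=6
Test piece I rot1 at col 1 (width 1): heights before test = [3 6 5 3 0 0 0]; fits = False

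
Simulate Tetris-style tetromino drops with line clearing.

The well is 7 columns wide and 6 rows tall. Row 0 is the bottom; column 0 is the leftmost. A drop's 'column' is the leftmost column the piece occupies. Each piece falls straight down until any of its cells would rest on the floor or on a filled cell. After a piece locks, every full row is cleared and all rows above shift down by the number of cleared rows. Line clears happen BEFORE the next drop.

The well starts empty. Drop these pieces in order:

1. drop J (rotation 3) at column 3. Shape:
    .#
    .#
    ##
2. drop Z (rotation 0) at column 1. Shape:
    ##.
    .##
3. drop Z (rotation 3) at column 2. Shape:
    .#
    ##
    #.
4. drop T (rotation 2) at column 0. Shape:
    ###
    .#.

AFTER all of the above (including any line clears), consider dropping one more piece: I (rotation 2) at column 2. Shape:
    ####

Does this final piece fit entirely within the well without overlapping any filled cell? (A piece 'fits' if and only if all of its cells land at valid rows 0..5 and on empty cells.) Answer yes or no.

Answer: no

Derivation:
Drop 1: J rot3 at col 3 lands with bottom-row=0; cleared 0 line(s) (total 0); column heights now [0 0 0 1 3 0 0], max=3
Drop 2: Z rot0 at col 1 lands with bottom-row=1; cleared 0 line(s) (total 0); column heights now [0 3 3 2 3 0 0], max=3
Drop 3: Z rot3 at col 2 lands with bottom-row=3; cleared 0 line(s) (total 0); column heights now [0 3 5 6 3 0 0], max=6
Drop 4: T rot2 at col 0 lands with bottom-row=4; cleared 0 line(s) (total 0); column heights now [6 6 6 6 3 0 0], max=6
Test piece I rot2 at col 2 (width 4): heights before test = [6 6 6 6 3 0 0]; fits = False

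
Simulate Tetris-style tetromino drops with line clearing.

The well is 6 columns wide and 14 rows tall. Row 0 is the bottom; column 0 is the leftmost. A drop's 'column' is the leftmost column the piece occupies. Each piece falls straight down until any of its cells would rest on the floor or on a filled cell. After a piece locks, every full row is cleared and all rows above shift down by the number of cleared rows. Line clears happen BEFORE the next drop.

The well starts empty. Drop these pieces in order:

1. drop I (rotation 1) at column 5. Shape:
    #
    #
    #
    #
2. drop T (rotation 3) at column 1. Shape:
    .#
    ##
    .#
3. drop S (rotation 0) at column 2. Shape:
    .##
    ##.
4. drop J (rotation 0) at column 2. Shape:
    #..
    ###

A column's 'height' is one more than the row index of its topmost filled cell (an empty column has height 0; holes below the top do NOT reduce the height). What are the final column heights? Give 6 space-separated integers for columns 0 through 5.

Drop 1: I rot1 at col 5 lands with bottom-row=0; cleared 0 line(s) (total 0); column heights now [0 0 0 0 0 4], max=4
Drop 2: T rot3 at col 1 lands with bottom-row=0; cleared 0 line(s) (total 0); column heights now [0 2 3 0 0 4], max=4
Drop 3: S rot0 at col 2 lands with bottom-row=3; cleared 0 line(s) (total 0); column heights now [0 2 4 5 5 4], max=5
Drop 4: J rot0 at col 2 lands with bottom-row=5; cleared 0 line(s) (total 0); column heights now [0 2 7 6 6 4], max=7

Answer: 0 2 7 6 6 4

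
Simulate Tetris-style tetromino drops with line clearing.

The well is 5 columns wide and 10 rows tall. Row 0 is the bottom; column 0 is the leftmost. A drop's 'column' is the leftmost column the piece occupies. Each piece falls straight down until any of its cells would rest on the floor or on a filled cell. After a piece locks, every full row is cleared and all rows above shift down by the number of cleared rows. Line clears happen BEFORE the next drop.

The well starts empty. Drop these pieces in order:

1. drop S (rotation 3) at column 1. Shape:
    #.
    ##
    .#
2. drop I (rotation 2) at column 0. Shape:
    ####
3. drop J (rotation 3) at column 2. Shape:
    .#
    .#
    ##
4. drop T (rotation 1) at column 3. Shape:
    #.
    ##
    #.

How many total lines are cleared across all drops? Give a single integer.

Drop 1: S rot3 at col 1 lands with bottom-row=0; cleared 0 line(s) (total 0); column heights now [0 3 2 0 0], max=3
Drop 2: I rot2 at col 0 lands with bottom-row=3; cleared 0 line(s) (total 0); column heights now [4 4 4 4 0], max=4
Drop 3: J rot3 at col 2 lands with bottom-row=4; cleared 0 line(s) (total 0); column heights now [4 4 5 7 0], max=7
Drop 4: T rot1 at col 3 lands with bottom-row=7; cleared 0 line(s) (total 0); column heights now [4 4 5 10 9], max=10

Answer: 0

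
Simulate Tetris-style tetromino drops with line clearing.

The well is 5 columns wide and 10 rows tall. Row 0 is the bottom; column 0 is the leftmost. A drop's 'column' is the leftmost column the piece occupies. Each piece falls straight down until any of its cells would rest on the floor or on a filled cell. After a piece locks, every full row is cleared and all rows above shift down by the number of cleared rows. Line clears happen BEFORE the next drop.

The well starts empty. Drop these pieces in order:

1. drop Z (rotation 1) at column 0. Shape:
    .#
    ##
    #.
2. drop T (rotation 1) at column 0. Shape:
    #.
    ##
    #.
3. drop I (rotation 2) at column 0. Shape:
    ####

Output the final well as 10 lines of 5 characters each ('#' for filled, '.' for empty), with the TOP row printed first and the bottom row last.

Answer: .....
.....
.....
.....
####.
#....
##...
##...
##...
#....

Derivation:
Drop 1: Z rot1 at col 0 lands with bottom-row=0; cleared 0 line(s) (total 0); column heights now [2 3 0 0 0], max=3
Drop 2: T rot1 at col 0 lands with bottom-row=2; cleared 0 line(s) (total 0); column heights now [5 4 0 0 0], max=5
Drop 3: I rot2 at col 0 lands with bottom-row=5; cleared 0 line(s) (total 0); column heights now [6 6 6 6 0], max=6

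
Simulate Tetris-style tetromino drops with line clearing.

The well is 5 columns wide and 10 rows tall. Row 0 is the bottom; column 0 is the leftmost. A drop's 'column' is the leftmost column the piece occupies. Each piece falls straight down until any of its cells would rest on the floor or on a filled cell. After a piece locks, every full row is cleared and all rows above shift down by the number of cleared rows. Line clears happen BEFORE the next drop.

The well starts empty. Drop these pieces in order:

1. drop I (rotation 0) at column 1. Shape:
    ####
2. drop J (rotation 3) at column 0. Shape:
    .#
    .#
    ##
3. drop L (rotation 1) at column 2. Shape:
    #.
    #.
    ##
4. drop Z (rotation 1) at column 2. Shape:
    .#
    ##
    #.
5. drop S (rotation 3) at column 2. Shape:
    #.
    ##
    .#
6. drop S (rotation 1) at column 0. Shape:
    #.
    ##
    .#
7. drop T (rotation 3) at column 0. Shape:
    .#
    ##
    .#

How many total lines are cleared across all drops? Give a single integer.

Drop 1: I rot0 at col 1 lands with bottom-row=0; cleared 0 line(s) (total 0); column heights now [0 1 1 1 1], max=1
Drop 2: J rot3 at col 0 lands with bottom-row=1; cleared 0 line(s) (total 0); column heights now [2 4 1 1 1], max=4
Drop 3: L rot1 at col 2 lands with bottom-row=1; cleared 0 line(s) (total 0); column heights now [2 4 4 2 1], max=4
Drop 4: Z rot1 at col 2 lands with bottom-row=4; cleared 0 line(s) (total 0); column heights now [2 4 6 7 1], max=7
Drop 5: S rot3 at col 2 lands with bottom-row=7; cleared 0 line(s) (total 0); column heights now [2 4 10 9 1], max=10
Drop 6: S rot1 at col 0 lands with bottom-row=4; cleared 0 line(s) (total 0); column heights now [7 6 10 9 1], max=10
Drop 7: T rot3 at col 0 lands with bottom-row=6; cleared 0 line(s) (total 0); column heights now [8 9 10 9 1], max=10

Answer: 0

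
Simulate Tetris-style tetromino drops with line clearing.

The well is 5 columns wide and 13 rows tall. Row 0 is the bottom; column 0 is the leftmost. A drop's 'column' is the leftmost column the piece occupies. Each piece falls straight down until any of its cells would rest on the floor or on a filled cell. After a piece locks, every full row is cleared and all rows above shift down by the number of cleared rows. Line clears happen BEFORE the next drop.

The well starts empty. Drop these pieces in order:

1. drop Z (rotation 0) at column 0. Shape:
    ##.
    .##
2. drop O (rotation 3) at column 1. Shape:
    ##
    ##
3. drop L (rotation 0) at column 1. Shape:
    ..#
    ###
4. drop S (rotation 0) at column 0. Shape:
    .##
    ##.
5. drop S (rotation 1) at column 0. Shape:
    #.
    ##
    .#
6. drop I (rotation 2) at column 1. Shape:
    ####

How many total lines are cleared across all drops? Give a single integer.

Drop 1: Z rot0 at col 0 lands with bottom-row=0; cleared 0 line(s) (total 0); column heights now [2 2 1 0 0], max=2
Drop 2: O rot3 at col 1 lands with bottom-row=2; cleared 0 line(s) (total 0); column heights now [2 4 4 0 0], max=4
Drop 3: L rot0 at col 1 lands with bottom-row=4; cleared 0 line(s) (total 0); column heights now [2 5 5 6 0], max=6
Drop 4: S rot0 at col 0 lands with bottom-row=5; cleared 0 line(s) (total 0); column heights now [6 7 7 6 0], max=7
Drop 5: S rot1 at col 0 lands with bottom-row=7; cleared 0 line(s) (total 0); column heights now [10 9 7 6 0], max=10
Drop 6: I rot2 at col 1 lands with bottom-row=9; cleared 1 line(s) (total 1); column heights now [9 9 7 6 0], max=9

Answer: 1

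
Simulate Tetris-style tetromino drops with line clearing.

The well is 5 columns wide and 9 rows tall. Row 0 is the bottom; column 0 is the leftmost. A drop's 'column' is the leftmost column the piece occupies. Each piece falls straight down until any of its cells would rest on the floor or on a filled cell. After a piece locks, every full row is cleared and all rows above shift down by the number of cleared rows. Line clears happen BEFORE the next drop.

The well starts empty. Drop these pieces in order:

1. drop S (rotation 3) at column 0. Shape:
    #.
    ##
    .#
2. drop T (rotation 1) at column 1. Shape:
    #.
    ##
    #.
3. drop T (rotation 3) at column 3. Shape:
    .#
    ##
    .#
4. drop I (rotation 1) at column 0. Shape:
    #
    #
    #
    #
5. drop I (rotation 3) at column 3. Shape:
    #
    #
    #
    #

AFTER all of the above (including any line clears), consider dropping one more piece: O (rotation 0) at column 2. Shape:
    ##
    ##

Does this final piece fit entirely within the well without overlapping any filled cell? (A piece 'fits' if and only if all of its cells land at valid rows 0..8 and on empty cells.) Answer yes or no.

Drop 1: S rot3 at col 0 lands with bottom-row=0; cleared 0 line(s) (total 0); column heights now [3 2 0 0 0], max=3
Drop 2: T rot1 at col 1 lands with bottom-row=2; cleared 0 line(s) (total 0); column heights now [3 5 4 0 0], max=5
Drop 3: T rot3 at col 3 lands with bottom-row=0; cleared 0 line(s) (total 0); column heights now [3 5 4 2 3], max=5
Drop 4: I rot1 at col 0 lands with bottom-row=3; cleared 0 line(s) (total 0); column heights now [7 5 4 2 3], max=7
Drop 5: I rot3 at col 3 lands with bottom-row=2; cleared 0 line(s) (total 0); column heights now [7 5 4 6 3], max=7
Test piece O rot0 at col 2 (width 2): heights before test = [7 5 4 6 3]; fits = True

Answer: yes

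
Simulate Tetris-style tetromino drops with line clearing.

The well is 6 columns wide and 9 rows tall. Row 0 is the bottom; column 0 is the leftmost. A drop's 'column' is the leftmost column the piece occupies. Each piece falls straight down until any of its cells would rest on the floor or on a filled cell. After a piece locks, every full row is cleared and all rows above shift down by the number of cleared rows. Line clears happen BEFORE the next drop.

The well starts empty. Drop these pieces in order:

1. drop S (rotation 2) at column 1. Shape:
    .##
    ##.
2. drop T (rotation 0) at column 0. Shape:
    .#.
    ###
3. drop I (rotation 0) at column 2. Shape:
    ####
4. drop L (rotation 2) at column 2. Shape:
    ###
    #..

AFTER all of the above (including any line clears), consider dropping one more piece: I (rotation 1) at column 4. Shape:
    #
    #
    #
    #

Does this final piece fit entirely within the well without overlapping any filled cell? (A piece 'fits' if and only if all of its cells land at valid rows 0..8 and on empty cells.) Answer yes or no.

Answer: no

Derivation:
Drop 1: S rot2 at col 1 lands with bottom-row=0; cleared 0 line(s) (total 0); column heights now [0 1 2 2 0 0], max=2
Drop 2: T rot0 at col 0 lands with bottom-row=2; cleared 0 line(s) (total 0); column heights now [3 4 3 2 0 0], max=4
Drop 3: I rot0 at col 2 lands with bottom-row=3; cleared 0 line(s) (total 0); column heights now [3 4 4 4 4 4], max=4
Drop 4: L rot2 at col 2 lands with bottom-row=4; cleared 0 line(s) (total 0); column heights now [3 4 6 6 6 4], max=6
Test piece I rot1 at col 4 (width 1): heights before test = [3 4 6 6 6 4]; fits = False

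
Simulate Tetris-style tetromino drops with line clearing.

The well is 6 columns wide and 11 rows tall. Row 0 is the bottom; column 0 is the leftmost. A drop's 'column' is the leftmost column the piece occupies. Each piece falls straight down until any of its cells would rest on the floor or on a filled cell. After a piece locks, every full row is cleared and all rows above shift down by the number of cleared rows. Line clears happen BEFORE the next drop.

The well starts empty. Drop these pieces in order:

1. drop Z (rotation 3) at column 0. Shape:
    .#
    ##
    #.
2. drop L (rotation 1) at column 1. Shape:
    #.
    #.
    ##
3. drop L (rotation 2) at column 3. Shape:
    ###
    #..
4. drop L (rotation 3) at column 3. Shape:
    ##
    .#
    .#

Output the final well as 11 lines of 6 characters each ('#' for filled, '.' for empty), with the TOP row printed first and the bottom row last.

Drop 1: Z rot3 at col 0 lands with bottom-row=0; cleared 0 line(s) (total 0); column heights now [2 3 0 0 0 0], max=3
Drop 2: L rot1 at col 1 lands with bottom-row=3; cleared 0 line(s) (total 0); column heights now [2 6 4 0 0 0], max=6
Drop 3: L rot2 at col 3 lands with bottom-row=0; cleared 0 line(s) (total 0); column heights now [2 6 4 2 2 2], max=6
Drop 4: L rot3 at col 3 lands with bottom-row=2; cleared 0 line(s) (total 0); column heights now [2 6 4 5 5 2], max=6

Answer: ......
......
......
......
......
.#....
.#.##.
.##.#.
.#..#.
##.###
#..#..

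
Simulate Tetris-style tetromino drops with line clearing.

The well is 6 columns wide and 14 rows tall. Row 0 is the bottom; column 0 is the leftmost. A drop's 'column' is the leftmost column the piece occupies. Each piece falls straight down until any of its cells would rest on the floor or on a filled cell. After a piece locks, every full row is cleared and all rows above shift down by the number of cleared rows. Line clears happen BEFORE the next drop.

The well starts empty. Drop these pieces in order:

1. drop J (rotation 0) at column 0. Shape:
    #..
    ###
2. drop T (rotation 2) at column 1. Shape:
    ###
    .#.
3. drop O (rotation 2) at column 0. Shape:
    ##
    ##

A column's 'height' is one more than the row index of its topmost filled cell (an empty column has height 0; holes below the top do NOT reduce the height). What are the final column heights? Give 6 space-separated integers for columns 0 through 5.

Answer: 5 5 3 3 0 0

Derivation:
Drop 1: J rot0 at col 0 lands with bottom-row=0; cleared 0 line(s) (total 0); column heights now [2 1 1 0 0 0], max=2
Drop 2: T rot2 at col 1 lands with bottom-row=1; cleared 0 line(s) (total 0); column heights now [2 3 3 3 0 0], max=3
Drop 3: O rot2 at col 0 lands with bottom-row=3; cleared 0 line(s) (total 0); column heights now [5 5 3 3 0 0], max=5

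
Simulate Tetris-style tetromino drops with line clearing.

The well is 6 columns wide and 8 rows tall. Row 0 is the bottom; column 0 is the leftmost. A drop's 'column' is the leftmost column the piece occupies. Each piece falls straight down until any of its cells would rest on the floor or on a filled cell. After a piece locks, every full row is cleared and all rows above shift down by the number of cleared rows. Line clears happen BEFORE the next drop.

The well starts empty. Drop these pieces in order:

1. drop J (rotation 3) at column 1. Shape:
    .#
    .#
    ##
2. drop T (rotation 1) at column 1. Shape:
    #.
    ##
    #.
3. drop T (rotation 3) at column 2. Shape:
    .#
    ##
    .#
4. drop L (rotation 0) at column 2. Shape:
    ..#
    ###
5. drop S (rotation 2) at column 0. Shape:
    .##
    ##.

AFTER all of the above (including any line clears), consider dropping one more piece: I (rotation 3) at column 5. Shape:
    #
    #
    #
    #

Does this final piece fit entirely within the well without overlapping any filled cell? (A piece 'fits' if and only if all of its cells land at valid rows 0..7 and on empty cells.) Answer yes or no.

Answer: yes

Derivation:
Drop 1: J rot3 at col 1 lands with bottom-row=0; cleared 0 line(s) (total 0); column heights now [0 1 3 0 0 0], max=3
Drop 2: T rot1 at col 1 lands with bottom-row=2; cleared 0 line(s) (total 0); column heights now [0 5 4 0 0 0], max=5
Drop 3: T rot3 at col 2 lands with bottom-row=3; cleared 0 line(s) (total 0); column heights now [0 5 5 6 0 0], max=6
Drop 4: L rot0 at col 2 lands with bottom-row=6; cleared 0 line(s) (total 0); column heights now [0 5 7 7 8 0], max=8
Drop 5: S rot2 at col 0 lands with bottom-row=6; cleared 0 line(s) (total 0); column heights now [7 8 8 7 8 0], max=8
Test piece I rot3 at col 5 (width 1): heights before test = [7 8 8 7 8 0]; fits = True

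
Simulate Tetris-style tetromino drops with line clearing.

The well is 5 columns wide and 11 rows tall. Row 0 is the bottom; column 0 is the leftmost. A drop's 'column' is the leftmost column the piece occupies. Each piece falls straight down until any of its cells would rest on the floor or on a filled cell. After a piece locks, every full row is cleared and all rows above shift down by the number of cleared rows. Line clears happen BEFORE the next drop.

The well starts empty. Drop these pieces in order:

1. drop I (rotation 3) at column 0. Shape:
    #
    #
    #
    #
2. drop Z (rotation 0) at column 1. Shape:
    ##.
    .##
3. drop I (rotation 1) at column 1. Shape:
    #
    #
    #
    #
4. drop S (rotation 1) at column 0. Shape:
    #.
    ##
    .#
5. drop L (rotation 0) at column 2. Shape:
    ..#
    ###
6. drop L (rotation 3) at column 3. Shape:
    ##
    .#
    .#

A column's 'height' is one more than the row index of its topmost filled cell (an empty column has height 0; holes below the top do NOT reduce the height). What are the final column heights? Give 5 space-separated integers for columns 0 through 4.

Drop 1: I rot3 at col 0 lands with bottom-row=0; cleared 0 line(s) (total 0); column heights now [4 0 0 0 0], max=4
Drop 2: Z rot0 at col 1 lands with bottom-row=0; cleared 0 line(s) (total 0); column heights now [4 2 2 1 0], max=4
Drop 3: I rot1 at col 1 lands with bottom-row=2; cleared 0 line(s) (total 0); column heights now [4 6 2 1 0], max=6
Drop 4: S rot1 at col 0 lands with bottom-row=6; cleared 0 line(s) (total 0); column heights now [9 8 2 1 0], max=9
Drop 5: L rot0 at col 2 lands with bottom-row=2; cleared 1 line(s) (total 1); column heights now [8 7 2 1 3], max=8
Drop 6: L rot3 at col 3 lands with bottom-row=3; cleared 0 line(s) (total 1); column heights now [8 7 2 6 6], max=8

Answer: 8 7 2 6 6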